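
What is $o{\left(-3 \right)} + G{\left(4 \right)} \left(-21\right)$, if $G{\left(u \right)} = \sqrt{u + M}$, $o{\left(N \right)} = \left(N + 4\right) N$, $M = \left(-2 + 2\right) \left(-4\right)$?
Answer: $-45$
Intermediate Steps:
$M = 0$ ($M = 0 \left(-4\right) = 0$)
$o{\left(N \right)} = N \left(4 + N\right)$ ($o{\left(N \right)} = \left(4 + N\right) N = N \left(4 + N\right)$)
$G{\left(u \right)} = \sqrt{u}$ ($G{\left(u \right)} = \sqrt{u + 0} = \sqrt{u}$)
$o{\left(-3 \right)} + G{\left(4 \right)} \left(-21\right) = - 3 \left(4 - 3\right) + \sqrt{4} \left(-21\right) = \left(-3\right) 1 + 2 \left(-21\right) = -3 - 42 = -45$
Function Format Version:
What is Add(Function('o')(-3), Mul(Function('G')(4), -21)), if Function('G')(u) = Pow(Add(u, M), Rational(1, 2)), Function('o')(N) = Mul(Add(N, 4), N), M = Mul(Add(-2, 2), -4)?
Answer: -45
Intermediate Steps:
M = 0 (M = Mul(0, -4) = 0)
Function('o')(N) = Mul(N, Add(4, N)) (Function('o')(N) = Mul(Add(4, N), N) = Mul(N, Add(4, N)))
Function('G')(u) = Pow(u, Rational(1, 2)) (Function('G')(u) = Pow(Add(u, 0), Rational(1, 2)) = Pow(u, Rational(1, 2)))
Add(Function('o')(-3), Mul(Function('G')(4), -21)) = Add(Mul(-3, Add(4, -3)), Mul(Pow(4, Rational(1, 2)), -21)) = Add(Mul(-3, 1), Mul(2, -21)) = Add(-3, -42) = -45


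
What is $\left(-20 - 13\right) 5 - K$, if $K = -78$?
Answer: $-87$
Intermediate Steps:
$\left(-20 - 13\right) 5 - K = \left(-20 - 13\right) 5 - -78 = \left(-33\right) 5 + 78 = -165 + 78 = -87$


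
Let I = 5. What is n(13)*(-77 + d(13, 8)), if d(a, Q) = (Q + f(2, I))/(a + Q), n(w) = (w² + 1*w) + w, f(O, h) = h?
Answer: -104260/7 ≈ -14894.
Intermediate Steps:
n(w) = w² + 2*w (n(w) = (w² + w) + w = (w + w²) + w = w² + 2*w)
d(a, Q) = (5 + Q)/(Q + a) (d(a, Q) = (Q + 5)/(a + Q) = (5 + Q)/(Q + a))
n(13)*(-77 + d(13, 8)) = (13*(2 + 13))*(-77 + (5 + 8)/(8 + 13)) = (13*15)*(-77 + 13/21) = 195*(-77 + (1/21)*13) = 195*(-77 + 13/21) = 195*(-1604/21) = -104260/7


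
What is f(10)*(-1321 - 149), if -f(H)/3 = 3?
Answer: 13230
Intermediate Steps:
f(H) = -9 (f(H) = -3*3 = -9)
f(10)*(-1321 - 149) = -9*(-1321 - 149) = -9*(-1470) = 13230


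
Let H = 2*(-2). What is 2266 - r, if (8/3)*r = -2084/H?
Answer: 16565/8 ≈ 2070.6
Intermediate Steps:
H = -4
r = 1563/8 (r = 3*(-2084/(-4))/8 = 3*(-2084*(-¼))/8 = (3/8)*521 = 1563/8 ≈ 195.38)
2266 - r = 2266 - 1*1563/8 = 2266 - 1563/8 = 16565/8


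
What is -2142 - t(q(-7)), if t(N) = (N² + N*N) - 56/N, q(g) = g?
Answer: -2248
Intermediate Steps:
t(N) = -56/N + 2*N² (t(N) = (N² + N²) - 56/N = 2*N² - 56/N = -56/N + 2*N²)
-2142 - t(q(-7)) = -2142 - 2*(-28 + (-7)³)/(-7) = -2142 - 2*(-1)*(-28 - 343)/7 = -2142 - 2*(-1)*(-371)/7 = -2142 - 1*106 = -2142 - 106 = -2248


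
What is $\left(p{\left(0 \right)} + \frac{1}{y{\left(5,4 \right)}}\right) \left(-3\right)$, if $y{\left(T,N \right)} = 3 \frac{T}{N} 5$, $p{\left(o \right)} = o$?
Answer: $- \frac{4}{25} \approx -0.16$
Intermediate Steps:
$y{\left(T,N \right)} = \frac{15 T}{N}$ ($y{\left(T,N \right)} = \frac{3 T}{N} 5 = \frac{15 T}{N}$)
$\left(p{\left(0 \right)} + \frac{1}{y{\left(5,4 \right)}}\right) \left(-3\right) = \left(0 + \frac{1}{15 \cdot 5 \cdot \frac{1}{4}}\right) \left(-3\right) = \left(0 + \frac{1}{\frac{75}{4}}\right) \left(-3\right) = \left(0 + \frac{4}{75}\right) \left(-3\right) = \frac{4}{75} \left(-3\right) = - \frac{4}{25}$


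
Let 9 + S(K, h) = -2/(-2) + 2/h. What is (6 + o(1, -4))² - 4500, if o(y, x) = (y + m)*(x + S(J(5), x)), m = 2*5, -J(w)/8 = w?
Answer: 51169/4 ≈ 12792.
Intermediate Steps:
J(w) = -8*w
m = 10
S(K, h) = -8 + 2/h (S(K, h) = -9 + (-2/(-2) + 2/h) = -9 + (-2*(-½) + 2/h) = -9 + (1 + 2/h) = -8 + 2/h)
o(y, x) = (10 + y)*(-8 + x + 2/x) (o(y, x) = (y + 10)*(x + (-8 + 2/x)) = (10 + y)*(-8 + x + 2/x))
(6 + o(1, -4))² - 4500 = (6 + (-80 - 8*1 + 10*(-4) + 20/(-4) - 4*1 + 2*1/(-4)))² - 4500 = (6 + (-80 - 8 - 40 + 20*(-¼) - 4 + 2*1*(-¼)))² - 4500 = (6 + (-80 - 8 - 40 - 5 - 4 - ½))² - 4500 = (6 - 275/2)² - 4500 = (-263/2)² - 4500 = 69169/4 - 4500 = 51169/4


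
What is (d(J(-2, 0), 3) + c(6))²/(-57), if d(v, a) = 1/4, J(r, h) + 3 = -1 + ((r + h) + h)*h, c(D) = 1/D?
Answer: -25/8208 ≈ -0.0030458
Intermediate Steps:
J(r, h) = -4 + h*(r + 2*h) (J(r, h) = -3 + (-1 + ((r + h) + h)*h) = -3 + (-1 + ((h + r) + h)*h) = -3 + (-1 + (r + 2*h)*h) = -3 + (-1 + h*(r + 2*h)) = -4 + h*(r + 2*h))
d(v, a) = ¼
(d(J(-2, 0), 3) + c(6))²/(-57) = (¼ + 1/6)²/(-57) = (¼ + ⅙)²*(-1/57) = (5/12)²*(-1/57) = (25/144)*(-1/57) = -25/8208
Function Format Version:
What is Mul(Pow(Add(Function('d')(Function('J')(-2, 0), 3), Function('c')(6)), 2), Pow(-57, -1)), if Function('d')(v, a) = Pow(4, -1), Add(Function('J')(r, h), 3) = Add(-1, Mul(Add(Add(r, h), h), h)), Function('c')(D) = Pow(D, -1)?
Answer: Rational(-25, 8208) ≈ -0.0030458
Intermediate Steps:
Function('J')(r, h) = Add(-4, Mul(h, Add(r, Mul(2, h)))) (Function('J')(r, h) = Add(-3, Add(-1, Mul(Add(Add(r, h), h), h))) = Add(-3, Add(-1, Mul(Add(Add(h, r), h), h))) = Add(-3, Add(-1, Mul(Add(r, Mul(2, h)), h))) = Add(-3, Add(-1, Mul(h, Add(r, Mul(2, h))))) = Add(-4, Mul(h, Add(r, Mul(2, h)))))
Function('d')(v, a) = Rational(1, 4)
Mul(Pow(Add(Function('d')(Function('J')(-2, 0), 3), Function('c')(6)), 2), Pow(-57, -1)) = Mul(Pow(Add(Rational(1, 4), Pow(6, -1)), 2), Pow(-57, -1)) = Mul(Pow(Add(Rational(1, 4), Rational(1, 6)), 2), Rational(-1, 57)) = Mul(Pow(Rational(5, 12), 2), Rational(-1, 57)) = Mul(Rational(25, 144), Rational(-1, 57)) = Rational(-25, 8208)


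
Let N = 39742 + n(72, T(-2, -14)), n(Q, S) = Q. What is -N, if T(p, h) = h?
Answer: -39814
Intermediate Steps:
N = 39814 (N = 39742 + 72 = 39814)
-N = -1*39814 = -39814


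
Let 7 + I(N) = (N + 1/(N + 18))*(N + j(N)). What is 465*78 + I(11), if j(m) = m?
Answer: 1058667/29 ≈ 36506.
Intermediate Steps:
I(N) = -7 + 2*N*(N + 1/(18 + N)) (I(N) = -7 + (N + 1/(N + 18))*(N + N) = -7 + (N + 1/(18 + N))*(2*N) = -7 + 2*N*(N + 1/(18 + N)))
465*78 + I(11) = 465*78 + (-126 - 5*11 + 2*11³ + 36*11²)/(18 + 11) = 36270 + (-126 - 55 + 2*1331 + 36*121)/29 = 36270 + (-126 - 55 + 2662 + 4356)/29 = 36270 + (1/29)*6837 = 36270 + 6837/29 = 1058667/29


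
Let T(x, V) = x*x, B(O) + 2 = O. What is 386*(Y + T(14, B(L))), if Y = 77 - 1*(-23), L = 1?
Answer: 114256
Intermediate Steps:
B(O) = -2 + O
Y = 100 (Y = 77 + 23 = 100)
T(x, V) = x**2
386*(Y + T(14, B(L))) = 386*(100 + 14**2) = 386*(100 + 196) = 386*296 = 114256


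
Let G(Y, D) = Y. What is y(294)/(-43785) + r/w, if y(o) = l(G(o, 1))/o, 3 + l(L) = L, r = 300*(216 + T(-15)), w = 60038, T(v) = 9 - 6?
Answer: 140954138657/128809427670 ≈ 1.0943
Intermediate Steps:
T(v) = 3
r = 65700 (r = 300*(216 + 3) = 300*219 = 65700)
l(L) = -3 + L
y(o) = (-3 + o)/o
y(294)/(-43785) + r/w = ((-3 + 294)/294)/(-43785) + 65700/60038 = ((1/294)*291)*(-1/43785) + 65700*(1/60038) = (97/98)*(-1/43785) + 32850/30019 = -97/4290930 + 32850/30019 = 140954138657/128809427670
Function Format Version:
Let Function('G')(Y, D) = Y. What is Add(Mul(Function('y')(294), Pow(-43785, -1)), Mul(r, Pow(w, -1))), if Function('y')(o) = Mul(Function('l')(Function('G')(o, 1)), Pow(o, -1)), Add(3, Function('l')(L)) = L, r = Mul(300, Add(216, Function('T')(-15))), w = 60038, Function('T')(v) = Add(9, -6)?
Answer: Rational(140954138657, 128809427670) ≈ 1.0943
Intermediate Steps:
Function('T')(v) = 3
r = 65700 (r = Mul(300, Add(216, 3)) = Mul(300, 219) = 65700)
Function('l')(L) = Add(-3, L)
Function('y')(o) = Mul(Pow(o, -1), Add(-3, o)) (Function('y')(o) = Mul(Add(-3, o), Pow(o, -1)) = Mul(Pow(o, -1), Add(-3, o)))
Add(Mul(Function('y')(294), Pow(-43785, -1)), Mul(r, Pow(w, -1))) = Add(Mul(Mul(Pow(294, -1), Add(-3, 294)), Pow(-43785, -1)), Mul(65700, Pow(60038, -1))) = Add(Mul(Mul(Rational(1, 294), 291), Rational(-1, 43785)), Mul(65700, Rational(1, 60038))) = Add(Mul(Rational(97, 98), Rational(-1, 43785)), Rational(32850, 30019)) = Add(Rational(-97, 4290930), Rational(32850, 30019)) = Rational(140954138657, 128809427670)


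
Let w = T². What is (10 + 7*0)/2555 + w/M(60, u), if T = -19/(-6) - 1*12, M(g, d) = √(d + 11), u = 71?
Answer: 2/511 + 2809*√82/2952 ≈ 8.6206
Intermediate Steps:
M(g, d) = √(11 + d)
T = -53/6 (T = -19*(-⅙) - 12 = 19/6 - 12 = -53/6 ≈ -8.8333)
w = 2809/36 (w = (-53/6)² = 2809/36 ≈ 78.028)
(10 + 7*0)/2555 + w/M(60, u) = (10 + 7*0)/2555 + 2809/(36*(√(11 + 71))) = (10 + 0)*(1/2555) + 2809/(36*(√82)) = 10*(1/2555) + 2809*(√82/82)/36 = 2/511 + 2809*√82/2952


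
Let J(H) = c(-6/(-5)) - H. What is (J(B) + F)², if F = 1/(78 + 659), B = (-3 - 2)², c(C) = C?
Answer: 7690939204/13579225 ≈ 566.38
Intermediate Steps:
B = 25 (B = (-5)² = 25)
J(H) = 6/5 - H (J(H) = -6/(-5) - H = -6*(-⅕) - H = 6/5 - H)
F = 1/737 ≈ 0.0013569
(J(B) + F)² = ((6/5 - 1*25) + 1/737)² = ((6/5 - 25) + 1/737)² = (-119/5 + 1/737)² = (-87698/3685)² = 7690939204/13579225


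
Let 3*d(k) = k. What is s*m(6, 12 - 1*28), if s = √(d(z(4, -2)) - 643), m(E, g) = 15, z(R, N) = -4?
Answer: 5*I*√5799 ≈ 380.76*I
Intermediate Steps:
d(k) = k/3
s = I*√5799/3 (s = √((⅓)*(-4) - 643) = √(-4/3 - 643) = √(-1933/3) = I*√5799/3 ≈ 25.384*I)
s*m(6, 12 - 1*28) = (I*√5799/3)*15 = 5*I*√5799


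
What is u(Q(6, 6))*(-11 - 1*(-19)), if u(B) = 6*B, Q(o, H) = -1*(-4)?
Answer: 192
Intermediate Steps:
Q(o, H) = 4
u(Q(6, 6))*(-11 - 1*(-19)) = (6*4)*(-11 - 1*(-19)) = 24*(-11 + 19) = 24*8 = 192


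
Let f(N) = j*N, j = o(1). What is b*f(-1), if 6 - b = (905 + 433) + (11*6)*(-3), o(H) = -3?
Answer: -3402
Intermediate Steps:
j = -3
f(N) = -3*N
b = -1134 (b = 6 - ((905 + 433) + (11*6)*(-3)) = 6 - (1338 + 66*(-3)) = 6 - (1338 - 198) = 6 - 1*1140 = 6 - 1140 = -1134)
b*f(-1) = -(-3402)*(-1) = -1134*3 = -3402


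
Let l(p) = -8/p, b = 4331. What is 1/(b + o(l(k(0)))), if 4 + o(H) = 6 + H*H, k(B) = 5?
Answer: 25/108389 ≈ 0.00023065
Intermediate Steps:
o(H) = 2 + H² (o(H) = -4 + (6 + H*H) = -4 + (6 + H²) = 2 + H²)
1/(b + o(l(k(0)))) = 1/(4331 + (2 + (-8/5)²)) = 1/(4331 + (2 + 64/25)) = 1/(4331 + 114/25) = 1/(108389/25) = 25/108389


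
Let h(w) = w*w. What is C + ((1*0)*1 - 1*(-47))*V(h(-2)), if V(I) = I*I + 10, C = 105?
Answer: 1327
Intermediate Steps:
h(w) = w²
V(I) = 10 + I² (V(I) = I² + 10 = 10 + I²)
C + ((1*0)*1 - 1*(-47))*V(h(-2)) = 105 + ((1*0)*1 - 1*(-47))*(10 + ((-2)²)²) = 105 + (0*1 + 47)*(10 + 4²) = 105 + (0 + 47)*(10 + 16) = 105 + 47*26 = 105 + 1222 = 1327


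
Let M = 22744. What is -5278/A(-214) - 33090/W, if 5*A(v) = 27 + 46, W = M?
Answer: -301314865/830156 ≈ -362.96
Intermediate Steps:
W = 22744
A(v) = 73/5 (A(v) = (27 + 46)/5 = (⅕)*73 = 73/5)
-5278/A(-214) - 33090/W = -5278/73/5 - 33090/22744 = -5278*5/73 - 33090*1/22744 = -26390/73 - 16545/11372 = -301314865/830156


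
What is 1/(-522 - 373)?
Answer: -1/895 ≈ -0.0011173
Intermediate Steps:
1/(-522 - 373) = 1/(-895) = -1/895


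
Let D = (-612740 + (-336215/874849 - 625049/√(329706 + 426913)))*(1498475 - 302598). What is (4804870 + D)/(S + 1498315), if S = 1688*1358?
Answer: -641052015380950945/3316219241531 - 747481722973*√756619/2868054357161 ≈ -1.9353e+5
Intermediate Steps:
S = 2292304
D = -641056218916665575/874849 - 747481722973*√756619/756619 (D = (-612740 + (-336215*1/874849 - 625049*√756619/756619))*1195877 = (-612740 + (-336215/874849 - 625049*√756619/756619))*1195877 = (-536055312475/874849 - 625049*√756619/756619)*1195877 = -641056218916665575/874849 - 747481722973*√756619/756619 ≈ -7.3362e+11)
(4804870 + D)/(S + 1498315) = (4804870 + (-641056218916665575/874849 - 747481722973*√756619/756619))/(2292304 + 1498315) = (-641052015380950945/874849 - 747481722973*√756619/756619)/3790619 = (-641052015380950945/874849 - 747481722973*√756619/756619)*(1/3790619) = -641052015380950945/3316219241531 - 747481722973*√756619/2868054357161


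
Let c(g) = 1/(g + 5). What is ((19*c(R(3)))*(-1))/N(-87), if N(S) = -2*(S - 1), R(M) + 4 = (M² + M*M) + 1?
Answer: -19/3520 ≈ -0.0053977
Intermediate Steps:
R(M) = -3 + 2*M² (R(M) = -4 + ((M² + M*M) + 1) = -4 + ((M² + M²) + 1) = -4 + (2*M² + 1) = -4 + (1 + 2*M²) = -3 + 2*M²)
c(g) = 1/(5 + g)
N(S) = 2 - 2*S (N(S) = -2*(-1 + S) = 2 - 2*S)
((19*c(R(3)))*(-1))/N(-87) = ((19/(5 + (-3 + 2*3²)))*(-1))/(2 - 2*(-87)) = ((19/(5 + (-3 + 2*9)))*(-1))/(2 + 174) = ((19/(5 + (-3 + 18)))*(-1))/176 = ((19/(5 + 15))*(-1))*(1/176) = ((19/20)*(-1))*(1/176) = -19/20*1/176 = -19/3520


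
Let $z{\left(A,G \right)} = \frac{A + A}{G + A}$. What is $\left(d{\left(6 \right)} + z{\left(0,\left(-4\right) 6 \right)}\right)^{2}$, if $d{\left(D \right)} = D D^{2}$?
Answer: $46656$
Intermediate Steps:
$z{\left(A,G \right)} = \frac{2 A}{A + G}$
$d{\left(D \right)} = D^{3}$
$\left(d{\left(6 \right)} + z{\left(0,\left(-4\right) 6 \right)}\right)^{2} = \left(6^{3} + 2 \cdot 0 \frac{1}{0 - 24}\right)^{2} = \left(216 + 2 \cdot 0 \frac{1}{0 - 24}\right)^{2} = \left(216 + 2 \cdot 0 \frac{1}{-24}\right)^{2} = \left(216 + 2 \cdot 0 \left(- \frac{1}{24}\right)\right)^{2} = \left(216 + 0\right)^{2} = 216^{2} = 46656$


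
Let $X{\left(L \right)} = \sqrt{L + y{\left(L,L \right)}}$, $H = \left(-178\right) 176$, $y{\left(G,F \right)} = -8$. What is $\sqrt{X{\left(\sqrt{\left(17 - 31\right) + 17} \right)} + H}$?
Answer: $\sqrt{-31328 + \sqrt{-8 + \sqrt{3}}} \approx 0.0071 + 177.0 i$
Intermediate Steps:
$H = -31328$
$X{\left(L \right)} = \sqrt{-8 + L}$ ($X{\left(L \right)} = \sqrt{L - 8} = \sqrt{-8 + L}$)
$\sqrt{X{\left(\sqrt{\left(17 - 31\right) + 17} \right)} + H} = \sqrt{\sqrt{-8 + \sqrt{\left(17 - 31\right) + 17}} - 31328} = \sqrt{\sqrt{-8 + \sqrt{-14 + 17}} - 31328} = \sqrt{\sqrt{-8 + \sqrt{3}} - 31328} = \sqrt{-31328 + \sqrt{-8 + \sqrt{3}}}$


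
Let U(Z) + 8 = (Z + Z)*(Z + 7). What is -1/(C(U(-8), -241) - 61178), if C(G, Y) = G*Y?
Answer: 1/63106 ≈ 1.5846e-5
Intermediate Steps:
U(Z) = -8 + 2*Z*(7 + Z) (U(Z) = -8 + (Z + Z)*(Z + 7) = -8 + (2*Z)*(7 + Z) = -8 + 2*Z*(7 + Z))
-1/(C(U(-8), -241) - 61178) = -1/((-8 + 2*(-8)² + 14*(-8))*(-241) - 61178) = -1/((-8 + 2*64 - 112)*(-241) - 61178) = -1/((-8 + 128 - 112)*(-241) - 61178) = -1/(8*(-241) - 61178) = -1/(-1928 - 61178) = -1/(-63106) = -1*(-1/63106) = 1/63106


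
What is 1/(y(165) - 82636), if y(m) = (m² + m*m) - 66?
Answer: -1/28252 ≈ -3.5396e-5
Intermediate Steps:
y(m) = -66 + 2*m² (y(m) = (m² + m²) - 66 = 2*m² - 66 = -66 + 2*m²)
1/(y(165) - 82636) = 1/((-66 + 2*165²) - 82636) = 1/((-66 + 2*27225) - 82636) = 1/((-66 + 54450) - 82636) = 1/(54384 - 82636) = 1/(-28252) = -1/28252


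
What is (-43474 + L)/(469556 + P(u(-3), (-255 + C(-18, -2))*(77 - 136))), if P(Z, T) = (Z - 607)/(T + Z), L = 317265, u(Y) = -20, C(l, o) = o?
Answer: 218211427/374236099 ≈ 0.58309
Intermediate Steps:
P(Z, T) = (-607 + Z)/(T + Z)
(-43474 + L)/(469556 + P(u(-3), (-255 + C(-18, -2))*(77 - 136))) = (-43474 + 317265)/(469556 + (-607 - 20)/((-255 - 2)*(77 - 136) - 20)) = 273791/(469556 - 627/(-257*(-59) - 20)) = 273791/(469556 - 627/(15163 - 20)) = 273791/(469556 - 627/15143) = 273791/(469556 + (1/15143)*(-627)) = 273791/(469556 - 33/797) = 273791/(374236099/797) = 273791*(797/374236099) = 218211427/374236099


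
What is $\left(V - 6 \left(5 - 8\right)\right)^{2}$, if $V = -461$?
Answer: $196249$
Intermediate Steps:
$\left(V - 6 \left(5 - 8\right)\right)^{2} = \left(-461 - 6 \left(5 - 8\right)\right)^{2} = \left(-461 - -18\right)^{2} = \left(-461 + 18\right)^{2} = \left(-443\right)^{2} = 196249$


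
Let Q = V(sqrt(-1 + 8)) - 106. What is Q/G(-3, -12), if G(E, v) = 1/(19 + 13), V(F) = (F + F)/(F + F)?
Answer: -3360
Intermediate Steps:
V(F) = 1 (V(F) = (2*F)/((2*F)) = (2*F)*(1/(2*F)) = 1)
G(E, v) = 1/32
Q = -105 (Q = 1 - 106 = -105)
Q/G(-3, -12) = -105/1/32 = -105*32 = -3360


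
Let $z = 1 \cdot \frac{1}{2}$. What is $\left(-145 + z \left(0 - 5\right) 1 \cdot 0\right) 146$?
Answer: $-21170$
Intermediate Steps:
$z = \frac{1}{2}$ ($z = 1 \cdot \frac{1}{2} = \frac{1}{2} \approx 0.5$)
$\left(-145 + z \left(0 - 5\right) 1 \cdot 0\right) 146 = \left(-145 + \frac{0 - 5}{2} \cdot 1 \cdot 0\right) 146 = \left(-145 + \frac{1}{2} \left(-5\right) 1 \cdot 0\right) 146 = \left(-145 + \left(- \frac{5}{2}\right) 1 \cdot 0\right) 146 = \left(-145 - 0\right) 146 = \left(-145 + 0\right) 146 = \left(-145\right) 146 = -21170$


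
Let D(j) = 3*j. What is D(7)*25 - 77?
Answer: 448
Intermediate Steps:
D(7)*25 - 77 = (3*7)*25 - 77 = 21*25 - 77 = 525 - 77 = 448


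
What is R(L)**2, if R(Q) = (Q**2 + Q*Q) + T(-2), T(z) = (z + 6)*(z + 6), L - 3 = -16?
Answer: 125316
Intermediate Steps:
L = -13 (L = 3 - 16 = -13)
T(z) = (6 + z)**2 (T(z) = (6 + z)*(6 + z) = (6 + z)**2)
R(Q) = 16 + 2*Q**2 (R(Q) = (Q**2 + Q*Q) + (6 - 2)**2 = (Q**2 + Q**2) + 4**2 = 2*Q**2 + 16 = 16 + 2*Q**2)
R(L)**2 = (16 + 2*(-13)**2)**2 = (16 + 2*169)**2 = (16 + 338)**2 = 354**2 = 125316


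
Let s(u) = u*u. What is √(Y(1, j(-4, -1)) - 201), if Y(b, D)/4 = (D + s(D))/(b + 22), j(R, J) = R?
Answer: 5*I*√4209/23 ≈ 14.104*I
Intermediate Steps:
s(u) = u²
Y(b, D) = 4*(D + D²)/(22 + b) (Y(b, D) = 4*((D + D²)/(b + 22)) = 4*((D + D²)/(22 + b)) = 4*(D + D²)/(22 + b))
√(Y(1, j(-4, -1)) - 201) = √(4*(-4)*(1 - 4)/(22 + 1) - 201) = √(4*(-4)*(-3)/23 - 201) = √(4*(-4)*(1/23)*(-3) - 201) = √(48/23 - 201) = √(-4575/23) = 5*I*√4209/23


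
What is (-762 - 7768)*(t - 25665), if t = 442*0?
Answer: 218922450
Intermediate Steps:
t = 0
(-762 - 7768)*(t - 25665) = (-762 - 7768)*(0 - 25665) = -8530*(-25665) = 218922450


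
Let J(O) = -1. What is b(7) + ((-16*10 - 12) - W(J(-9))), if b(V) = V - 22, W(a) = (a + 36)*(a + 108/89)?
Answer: -17308/89 ≈ -194.47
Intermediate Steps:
W(a) = (36 + a)*(108/89 + a) (W(a) = (36 + a)*(a + 108*(1/89)) = (36 + a)*(a + 108/89) = (36 + a)*(108/89 + a))
b(V) = -22 + V
b(7) + ((-16*10 - 12) - W(J(-9))) = (-22 + 7) + ((-16*10 - 12) - (3888/89 + (-1)² + (3312/89)*(-1))) = -15 + ((-160 - 12) - (3888/89 + 1 - 3312/89)) = -15 + (-172 - 1*665/89) = -15 + (-172 - 665/89) = -15 - 15973/89 = -17308/89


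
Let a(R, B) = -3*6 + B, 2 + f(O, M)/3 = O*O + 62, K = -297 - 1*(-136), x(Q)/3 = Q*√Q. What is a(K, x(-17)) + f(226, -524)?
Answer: 153390 - 51*I*√17 ≈ 1.5339e+5 - 210.28*I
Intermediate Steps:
x(Q) = 3*Q^(3/2) (x(Q) = 3*(Q*√Q) = 3*Q^(3/2))
K = -161 (K = -297 + 136 = -161)
f(O, M) = 180 + 3*O² (f(O, M) = -6 + 3*(O*O + 62) = -6 + 3*(O² + 62) = -6 + 3*(62 + O²) = -6 + (186 + 3*O²) = 180 + 3*O²)
a(R, B) = -18 + B
a(K, x(-17)) + f(226, -524) = (-18 + 3*(-17)^(3/2)) + (180 + 3*226²) = (-18 + 3*(-17*I*√17)) + (180 + 3*51076) = (-18 - 51*I*√17) + (180 + 153228) = (-18 - 51*I*√17) + 153408 = 153390 - 51*I*√17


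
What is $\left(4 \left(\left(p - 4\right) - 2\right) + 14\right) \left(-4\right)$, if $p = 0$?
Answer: $40$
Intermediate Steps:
$\left(4 \left(\left(p - 4\right) - 2\right) + 14\right) \left(-4\right) = \left(4 \left(\left(0 - 4\right) - 2\right) + 14\right) \left(-4\right) = \left(4 \left(-4 - 2\right) + 14\right) \left(-4\right) = \left(4 \left(-6\right) + 14\right) \left(-4\right) = \left(-24 + 14\right) \left(-4\right) = \left(-10\right) \left(-4\right) = 40$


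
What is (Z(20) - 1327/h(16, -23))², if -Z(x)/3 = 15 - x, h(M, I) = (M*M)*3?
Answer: 103897249/589824 ≈ 176.15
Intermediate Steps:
h(M, I) = 3*M² (h(M, I) = M²*3 = 3*M²)
Z(x) = -45 + 3*x (Z(x) = -3*(15 - x) = -45 + 3*x)
(Z(20) - 1327/h(16, -23))² = ((-45 + 3*20) - 1327/(3*16²))² = ((-45 + 60) - 1327/(3*256))² = (15 - 1327/768)² = (10193/768)² = 103897249/589824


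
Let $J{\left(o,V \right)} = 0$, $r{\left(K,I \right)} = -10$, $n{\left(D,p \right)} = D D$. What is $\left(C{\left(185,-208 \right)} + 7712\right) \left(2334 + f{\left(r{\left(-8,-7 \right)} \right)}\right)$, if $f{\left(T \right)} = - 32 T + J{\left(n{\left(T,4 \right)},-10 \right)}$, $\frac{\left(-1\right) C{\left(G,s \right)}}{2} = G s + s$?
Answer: $225823552$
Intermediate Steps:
$n{\left(D,p \right)} = D^{2}$
$C{\left(G,s \right)} = - 2 s - 2 G s$ ($C{\left(G,s \right)} = - 2 \left(G s + s\right) = - 2 \left(s + G s\right) = - 2 s - 2 G s$)
$f{\left(T \right)} = - 32 T$ ($f{\left(T \right)} = - 32 T + 0 = - 32 T$)
$\left(C{\left(185,-208 \right)} + 7712\right) \left(2334 + f{\left(r{\left(-8,-7 \right)} \right)}\right) = \left(\left(-2\right) \left(-208\right) \left(1 + 185\right) + 7712\right) \left(2334 - -320\right) = \left(\left(-2\right) \left(-208\right) 186 + 7712\right) \left(2334 + 320\right) = \left(77376 + 7712\right) 2654 = 85088 \cdot 2654 = 225823552$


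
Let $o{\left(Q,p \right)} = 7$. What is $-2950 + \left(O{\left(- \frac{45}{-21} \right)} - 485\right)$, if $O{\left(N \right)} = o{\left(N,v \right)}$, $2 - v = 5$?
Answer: $-3428$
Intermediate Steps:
$v = -3$ ($v = 2 - 5 = -3$)
$O{\left(N \right)} = 7$
$-2950 + \left(O{\left(- \frac{45}{-21} \right)} - 485\right) = -2950 + \left(7 - 485\right) = -2950 - 478 = -3428$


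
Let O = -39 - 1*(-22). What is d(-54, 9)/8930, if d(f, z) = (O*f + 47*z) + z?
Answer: 135/893 ≈ 0.15118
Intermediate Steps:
O = -17 (O = -39 + 22 = -17)
d(f, z) = -17*f + 48*z (d(f, z) = (-17*f + 47*z) + z = -17*f + 48*z)
d(-54, 9)/8930 = (-17*(-54) + 48*9)/8930 = (918 + 432)*(1/8930) = 1350*(1/8930) = 135/893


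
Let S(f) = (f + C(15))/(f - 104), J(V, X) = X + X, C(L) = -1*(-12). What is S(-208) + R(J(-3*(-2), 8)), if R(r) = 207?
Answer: 16195/78 ≈ 207.63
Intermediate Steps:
C(L) = 12
J(V, X) = 2*X
S(f) = (12 + f)/(-104 + f) (S(f) = (f + 12)/(f - 104) = (12 + f)/(-104 + f))
S(-208) + R(J(-3*(-2), 8)) = (12 - 208)/(-104 - 208) + 207 = -196/(-312) + 207 = -1/312*(-196) + 207 = 49/78 + 207 = 16195/78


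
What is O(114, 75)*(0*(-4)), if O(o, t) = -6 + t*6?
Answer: 0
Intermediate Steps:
O(o, t) = -6 + 6*t
O(114, 75)*(0*(-4)) = (-6 + 6*75)*(0*(-4)) = (-6 + 450)*0 = 444*0 = 0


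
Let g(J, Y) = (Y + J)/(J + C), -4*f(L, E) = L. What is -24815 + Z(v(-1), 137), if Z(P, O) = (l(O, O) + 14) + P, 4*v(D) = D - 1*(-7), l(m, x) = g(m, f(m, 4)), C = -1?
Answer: -13490517/544 ≈ -24799.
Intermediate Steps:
f(L, E) = -L/4
g(J, Y) = (J + Y)/(-1 + J) (g(J, Y) = (Y + J)/(J - 1) = (J + Y)/(-1 + J))
l(m, x) = 3*m/(4*(-1 + m)) (l(m, x) = (m - m/4)/(-1 + m) = (3*m/4)/(-1 + m) = 3*m/(4*(-1 + m)))
v(D) = 7/4 + D/4 (v(D) = (D - 1*(-7))/4 = (D + 7)/4 = (7 + D)/4 = 7/4 + D/4)
Z(P, O) = 14 + P + 3*O/(4*(-1 + O)) (Z(P, O) = (3*O/(4*(-1 + O)) + 14) + P = (14 + 3*O/(4*(-1 + O))) + P = 14 + P + 3*O/(4*(-1 + O)))
-24815 + Z(v(-1), 137) = -24815 + ((¾)*137 + (-1 + 137)*(14 + (7/4 + (¼)*(-1))))/(-1 + 137) = -24815 + (411/4 + 136*(14 + (7/4 - ¼)))/136 = -24815 + (411/4 + 136*(14 + 3/2))/136 = -24815 + (411/4 + 136*(31/2))/136 = -24815 + (411/4 + 2108)/136 = -24815 + (1/136)*(8843/4) = -24815 + 8843/544 = -13490517/544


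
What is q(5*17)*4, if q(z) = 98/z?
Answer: 392/85 ≈ 4.6118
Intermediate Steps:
q(5*17)*4 = (98/((5*17)))*4 = (98/85)*4 = 392/85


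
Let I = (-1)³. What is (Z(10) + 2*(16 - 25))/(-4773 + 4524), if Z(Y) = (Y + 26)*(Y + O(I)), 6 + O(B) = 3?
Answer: -78/83 ≈ -0.93976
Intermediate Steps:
I = -1
O(B) = -3 (O(B) = -6 + 3 = -3)
Z(Y) = (-3 + Y)*(26 + Y) (Z(Y) = (Y + 26)*(Y - 3) = (26 + Y)*(-3 + Y) = (-3 + Y)*(26 + Y))
(Z(10) + 2*(16 - 25))/(-4773 + 4524) = ((-78 + 10² + 23*10) + 2*(16 - 25))/(-4773 + 4524) = ((-78 + 100 + 230) + 2*(-9))/(-249) = (252 - 18)*(-1/249) = 234*(-1/249) = -78/83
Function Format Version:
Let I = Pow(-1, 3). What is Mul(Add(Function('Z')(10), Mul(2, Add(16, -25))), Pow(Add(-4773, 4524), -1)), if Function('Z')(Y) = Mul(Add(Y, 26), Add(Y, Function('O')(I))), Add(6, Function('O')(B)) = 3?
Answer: Rational(-78, 83) ≈ -0.93976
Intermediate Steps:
I = -1
Function('O')(B) = -3 (Function('O')(B) = Add(-6, 3) = -3)
Function('Z')(Y) = Mul(Add(-3, Y), Add(26, Y)) (Function('Z')(Y) = Mul(Add(Y, 26), Add(Y, -3)) = Mul(Add(26, Y), Add(-3, Y)) = Mul(Add(-3, Y), Add(26, Y)))
Mul(Add(Function('Z')(10), Mul(2, Add(16, -25))), Pow(Add(-4773, 4524), -1)) = Mul(Add(Add(-78, Pow(10, 2), Mul(23, 10)), Mul(2, Add(16, -25))), Pow(Add(-4773, 4524), -1)) = Mul(Add(Add(-78, 100, 230), Mul(2, -9)), Pow(-249, -1)) = Mul(Add(252, -18), Rational(-1, 249)) = Mul(234, Rational(-1, 249)) = Rational(-78, 83)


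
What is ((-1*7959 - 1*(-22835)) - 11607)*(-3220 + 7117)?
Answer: 12739293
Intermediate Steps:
((-1*7959 - 1*(-22835)) - 11607)*(-3220 + 7117) = ((-7959 + 22835) - 11607)*3897 = (14876 - 11607)*3897 = 3269*3897 = 12739293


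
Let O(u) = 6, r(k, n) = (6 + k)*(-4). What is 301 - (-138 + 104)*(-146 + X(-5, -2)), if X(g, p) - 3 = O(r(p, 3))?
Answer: -4357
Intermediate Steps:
r(k, n) = -24 - 4*k
X(g, p) = 9 (X(g, p) = 3 + 6 = 9)
301 - (-138 + 104)*(-146 + X(-5, -2)) = 301 - (-138 + 104)*(-146 + 9) = 301 - (-34)*(-137) = 301 - 1*4658 = 301 - 4658 = -4357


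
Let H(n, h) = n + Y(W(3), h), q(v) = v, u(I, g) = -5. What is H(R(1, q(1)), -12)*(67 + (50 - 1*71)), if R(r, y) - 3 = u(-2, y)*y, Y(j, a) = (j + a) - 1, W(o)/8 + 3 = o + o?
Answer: 414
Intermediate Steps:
W(o) = -24 + 16*o (W(o) = -24 + 8*(o + o) = -24 + 8*(2*o) = -24 + 16*o)
Y(j, a) = -1 + a + j (Y(j, a) = (a + j) - 1 = -1 + a + j)
R(r, y) = 3 - 5*y
H(n, h) = 23 + h + n (H(n, h) = n + (-1 + h + (-24 + 16*3)) = n + (-1 + h + (-24 + 48)) = n + (-1 + h + 24) = n + (23 + h) = 23 + h + n)
H(R(1, q(1)), -12)*(67 + (50 - 1*71)) = (23 - 12 + (3 - 5*1))*(67 + (50 - 1*71)) = (23 - 12 + (3 - 5))*(67 + (50 - 71)) = (23 - 12 - 2)*(67 - 21) = 9*46 = 414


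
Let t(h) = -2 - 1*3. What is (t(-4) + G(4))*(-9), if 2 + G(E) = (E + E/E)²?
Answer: -162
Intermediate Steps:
G(E) = -2 + (1 + E)² (G(E) = -2 + (E + E/E)² = -2 + (E + 1)² = -2 + (1 + E)²)
t(h) = -5 (t(h) = -2 - 3 = -5)
(t(-4) + G(4))*(-9) = (-5 + (-2 + (1 + 4)²))*(-9) = (-5 + (-2 + 5²))*(-9) = (-5 + (-2 + 25))*(-9) = (-5 + 23)*(-9) = 18*(-9) = -162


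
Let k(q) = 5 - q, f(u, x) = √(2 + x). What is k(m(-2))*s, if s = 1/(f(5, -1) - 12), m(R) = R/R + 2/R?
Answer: -5/11 ≈ -0.45455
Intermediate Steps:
m(R) = 1 + 2/R
s = -1/11 (s = 1/(√(2 - 1) - 12) = 1/(√1 - 12) = 1/(1 - 12) = 1/(-11) = -1/11 ≈ -0.090909)
k(m(-2))*s = (5 - (2 - 2)/(-2))*(-1/11) = (5 - (-1)*0/2)*(-1/11) = (5 - 1*0)*(-1/11) = (5 + 0)*(-1/11) = 5*(-1/11) = -5/11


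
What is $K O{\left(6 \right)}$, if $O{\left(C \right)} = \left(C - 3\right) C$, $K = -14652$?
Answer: $-263736$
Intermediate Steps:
$O{\left(C \right)} = C \left(-3 + C\right)$ ($O{\left(C \right)} = \left(-3 + C\right) C = C \left(-3 + C\right)$)
$K O{\left(6 \right)} = - 14652 \cdot 6 \left(-3 + 6\right) = - 14652 \cdot 6 \cdot 3 = \left(-14652\right) 18 = -263736$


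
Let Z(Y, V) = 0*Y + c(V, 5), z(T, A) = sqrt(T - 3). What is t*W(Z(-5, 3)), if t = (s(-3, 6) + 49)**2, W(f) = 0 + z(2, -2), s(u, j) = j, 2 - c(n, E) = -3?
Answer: 3025*I ≈ 3025.0*I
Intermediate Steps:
c(n, E) = 5 (c(n, E) = 2 - 1*(-3) = 2 + 3 = 5)
z(T, A) = sqrt(-3 + T)
Z(Y, V) = 5 (Z(Y, V) = 0*Y + 5 = 0 + 5 = 5)
W(f) = I (W(f) = 0 + sqrt(-3 + 2) = 0 + sqrt(-1) = 0 + I = I)
t = 3025 (t = (6 + 49)**2 = 55**2 = 3025)
t*W(Z(-5, 3)) = 3025*I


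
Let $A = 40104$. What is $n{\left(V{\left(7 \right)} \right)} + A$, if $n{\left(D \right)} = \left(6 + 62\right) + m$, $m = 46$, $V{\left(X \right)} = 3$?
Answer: $40218$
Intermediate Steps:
$n{\left(D \right)} = 114$ ($n{\left(D \right)} = \left(6 + 62\right) + 46 = 68 + 46 = 114$)
$n{\left(V{\left(7 \right)} \right)} + A = 114 + 40104 = 40218$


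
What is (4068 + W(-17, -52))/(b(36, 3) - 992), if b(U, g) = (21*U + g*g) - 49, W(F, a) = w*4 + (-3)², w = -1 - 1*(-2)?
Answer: -4081/276 ≈ -14.786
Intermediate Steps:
w = 1 (w = -1 + 2 = 1)
W(F, a) = 13 (W(F, a) = 1*4 + (-3)² = 4 + 9 = 13)
b(U, g) = -49 + g² + 21*U (b(U, g) = (21*U + g²) - 49 = (g² + 21*U) - 49 = -49 + g² + 21*U)
(4068 + W(-17, -52))/(b(36, 3) - 992) = (4068 + 13)/((-49 + 3² + 21*36) - 992) = 4081/((-49 + 9 + 756) - 992) = 4081/(716 - 992) = 4081/(-276) = 4081*(-1/276) = -4081/276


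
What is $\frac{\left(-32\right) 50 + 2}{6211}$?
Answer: $- \frac{1598}{6211} \approx -0.25729$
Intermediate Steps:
$\frac{\left(-32\right) 50 + 2}{6211} = \left(-1600 + 2\right) \frac{1}{6211} = \left(-1598\right) \frac{1}{6211} = - \frac{1598}{6211}$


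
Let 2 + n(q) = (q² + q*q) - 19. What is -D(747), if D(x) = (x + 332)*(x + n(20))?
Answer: -1646554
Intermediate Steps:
n(q) = -21 + 2*q² (n(q) = -2 + ((q² + q*q) - 19) = -2 + ((q² + q²) - 19) = -2 + (2*q² - 19) = -2 + (-19 + 2*q²) = -21 + 2*q²)
D(x) = (332 + x)*(779 + x) (D(x) = (x + 332)*(x + (-21 + 2*20²)) = (332 + x)*(x + (-21 + 2*400)) = (332 + x)*(x + (-21 + 800)) = (332 + x)*(x + 779) = (332 + x)*(779 + x))
-D(747) = -(258628 + 747² + 1111*747) = -(258628 + 558009 + 829917) = -1*1646554 = -1646554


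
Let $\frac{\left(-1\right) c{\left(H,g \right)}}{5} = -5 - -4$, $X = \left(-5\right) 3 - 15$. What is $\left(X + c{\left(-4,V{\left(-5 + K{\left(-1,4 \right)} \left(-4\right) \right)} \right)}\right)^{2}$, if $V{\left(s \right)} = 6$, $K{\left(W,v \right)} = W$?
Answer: $625$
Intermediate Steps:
$X = -30$ ($X = -15 - 15 = -30$)
$c{\left(H,g \right)} = 5$ ($c{\left(H,g \right)} = - 5 \left(-5 - -4\right) = - 5 \left(-5 + 4\right) = \left(-5\right) \left(-1\right) = 5$)
$\left(X + c{\left(-4,V{\left(-5 + K{\left(-1,4 \right)} \left(-4\right) \right)} \right)}\right)^{2} = \left(-30 + 5\right)^{2} = \left(-25\right)^{2} = 625$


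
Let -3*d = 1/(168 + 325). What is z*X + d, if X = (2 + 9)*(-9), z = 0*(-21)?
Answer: -1/1479 ≈ -0.00067613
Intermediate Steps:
z = 0
d = -1/1479 (d = -1/(3*(168 + 325)) = -⅓/493 = -⅓*1/493 = -1/1479 ≈ -0.00067613)
X = -99 (X = 11*(-9) = -99)
z*X + d = 0*(-99) - 1/1479 = 0 - 1/1479 = -1/1479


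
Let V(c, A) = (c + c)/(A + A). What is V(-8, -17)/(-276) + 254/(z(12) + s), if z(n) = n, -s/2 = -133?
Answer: 148693/163047 ≈ 0.91196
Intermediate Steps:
s = 266 (s = -2*(-133) = 266)
V(c, A) = c/A (V(c, A) = (2*c)/((2*A)) = (2*c)*(1/(2*A)) = c/A)
V(-8, -17)/(-276) + 254/(z(12) + s) = -8/(-17)/(-276) + 254/(12 + 266) = -8*(-1/17)*(-1/276) + 254/278 = (8/17)*(-1/276) + 254*(1/278) = -2/1173 + 127/139 = 148693/163047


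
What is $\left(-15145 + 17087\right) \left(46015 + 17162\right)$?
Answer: $122689734$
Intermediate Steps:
$\left(-15145 + 17087\right) \left(46015 + 17162\right) = 1942 \cdot 63177 = 122689734$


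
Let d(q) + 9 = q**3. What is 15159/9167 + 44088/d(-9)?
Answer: -65494559/1127541 ≈ -58.086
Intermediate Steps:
d(q) = -9 + q**3
15159/9167 + 44088/d(-9) = 15159/9167 + 44088/(-9 + (-9)**3) = 15159*(1/9167) + 44088/(-9 - 729) = 15159/9167 + 44088/(-738) = 15159/9167 + 44088*(-1/738) = 15159/9167 - 7348/123 = -65494559/1127541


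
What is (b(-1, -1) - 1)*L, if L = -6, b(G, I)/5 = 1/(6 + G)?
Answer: 0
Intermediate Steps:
b(G, I) = 5/(6 + G)
(b(-1, -1) - 1)*L = (5/(6 - 1) - 1)*(-6) = (5/5 - 1)*(-6) = (5*(1/5) - 1)*(-6) = (1 - 1)*(-6) = 0*(-6) = 0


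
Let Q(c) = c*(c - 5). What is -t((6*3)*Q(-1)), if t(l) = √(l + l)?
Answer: -6*√6 ≈ -14.697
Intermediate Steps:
Q(c) = c*(-5 + c)
t(l) = √2*√l (t(l) = √(2*l) = √2*√l)
-t((6*3)*Q(-1)) = -√2*√((6*3)*(-(-5 - 1))) = -√2*√(18*(-1*(-6))) = -√2*√(18*6) = -√2*√108 = -√2*6*√3 = -6*√6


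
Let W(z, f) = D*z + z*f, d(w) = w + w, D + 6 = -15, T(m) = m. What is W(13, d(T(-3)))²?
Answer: 123201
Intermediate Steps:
D = -21 (D = -6 - 15 = -21)
d(w) = 2*w
W(z, f) = -21*z + f*z (W(z, f) = -21*z + z*f = -21*z + f*z)
W(13, d(T(-3)))² = (13*(-21 + 2*(-3)))² = (13*(-21 - 6))² = (13*(-27))² = (-351)² = 123201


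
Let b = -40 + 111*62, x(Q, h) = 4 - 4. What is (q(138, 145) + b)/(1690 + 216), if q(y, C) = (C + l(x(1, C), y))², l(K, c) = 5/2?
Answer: 114393/7624 ≈ 15.004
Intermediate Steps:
x(Q, h) = 0
l(K, c) = 5/2 (l(K, c) = 5*(½) = 5/2)
q(y, C) = (5/2 + C)² (q(y, C) = (C + 5/2)² = (5/2 + C)²)
b = 6842 (b = -40 + 6882 = 6842)
(q(138, 145) + b)/(1690 + 216) = ((5 + 2*145)²/4 + 6842)/(1690 + 216) = ((5 + 290)²/4 + 6842)/1906 = ((¼)*295² + 6842)*(1/1906) = ((¼)*87025 + 6842)*(1/1906) = (87025/4 + 6842)*(1/1906) = (114393/4)*(1/1906) = 114393/7624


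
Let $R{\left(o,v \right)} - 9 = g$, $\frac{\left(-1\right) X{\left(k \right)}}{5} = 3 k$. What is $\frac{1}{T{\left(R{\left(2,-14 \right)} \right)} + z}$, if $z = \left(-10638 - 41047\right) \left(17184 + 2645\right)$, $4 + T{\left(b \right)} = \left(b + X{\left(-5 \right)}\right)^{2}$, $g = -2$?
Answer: $- \frac{1}{1024855145} \approx -9.7575 \cdot 10^{-10}$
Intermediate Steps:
$X{\left(k \right)} = - 15 k$ ($X{\left(k \right)} = - 5 \cdot 3 k = - 15 k$)
$R{\left(o,v \right)} = 7$ ($R{\left(o,v \right)} = 9 - 2 = 7$)
$T{\left(b \right)} = -4 + \left(75 + b\right)^{2}$ ($T{\left(b \right)} = -4 + \left(b - -75\right)^{2} = -4 + \left(b + 75\right)^{2} = -4 + \left(75 + b\right)^{2}$)
$z = -1024861865$ ($z = \left(-51685\right) 19829 = -1024861865$)
$\frac{1}{T{\left(R{\left(2,-14 \right)} \right)} + z} = \frac{1}{\left(-4 + \left(75 + 7\right)^{2}\right) - 1024861865} = \frac{1}{\left(-4 + 82^{2}\right) - 1024861865} = \frac{1}{\left(-4 + 6724\right) - 1024861865} = \frac{1}{6720 - 1024861865} = \frac{1}{-1024855145} = - \frac{1}{1024855145}$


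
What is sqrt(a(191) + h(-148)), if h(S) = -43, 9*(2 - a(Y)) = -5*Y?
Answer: sqrt(586)/3 ≈ 8.0692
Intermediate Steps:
a(Y) = 2 + 5*Y/9 (a(Y) = 2 - (-5)*Y/9 = 2 + 5*Y/9)
sqrt(a(191) + h(-148)) = sqrt((2 + (5/9)*191) - 43) = sqrt((2 + 955/9) - 43) = sqrt(973/9 - 43) = sqrt(586/9) = sqrt(586)/3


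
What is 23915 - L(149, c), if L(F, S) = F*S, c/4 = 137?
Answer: -57737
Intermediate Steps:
c = 548 (c = 4*137 = 548)
23915 - L(149, c) = 23915 - 149*548 = 23915 - 1*81652 = 23915 - 81652 = -57737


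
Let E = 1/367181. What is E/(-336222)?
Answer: -1/123454330182 ≈ -8.1002e-12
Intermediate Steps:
E = 1/367181 ≈ 2.7235e-6
E/(-336222) = (1/367181)/(-336222) = (1/367181)*(-1/336222) = -1/123454330182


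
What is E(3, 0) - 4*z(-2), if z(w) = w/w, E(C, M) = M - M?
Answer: -4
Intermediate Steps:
E(C, M) = 0
z(w) = 1
E(3, 0) - 4*z(-2) = 0 - 4*1 = 0 - 4 = -4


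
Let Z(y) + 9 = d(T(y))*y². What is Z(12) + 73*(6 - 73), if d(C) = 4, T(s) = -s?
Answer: -4324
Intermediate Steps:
Z(y) = -9 + 4*y²
Z(12) + 73*(6 - 73) = (-9 + 4*12²) + 73*(6 - 73) = (-9 + 4*144) + 73*(-67) = (-9 + 576) - 4891 = 567 - 4891 = -4324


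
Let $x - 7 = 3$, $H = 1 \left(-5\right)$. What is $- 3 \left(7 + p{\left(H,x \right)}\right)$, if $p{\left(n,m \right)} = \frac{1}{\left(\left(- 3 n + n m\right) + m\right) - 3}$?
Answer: $- \frac{585}{28} \approx -20.893$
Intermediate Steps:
$H = -5$
$x = 10$ ($x = 7 + 3 = 10$)
$p{\left(n,m \right)} = \frac{1}{-3 + m - 3 n + m n}$ ($p{\left(n,m \right)} = \frac{1}{\left(\left(- 3 n + m n\right) + m\right) - 3} = \frac{1}{\left(m - 3 n + m n\right) - 3} = \frac{1}{-3 + m - 3 n + m n}$)
$- 3 \left(7 + p{\left(H,x \right)}\right) = - 3 \left(7 + \frac{1}{-3 + 10 - -15 + 10 \left(-5\right)}\right) = - 3 \left(7 + \frac{1}{-3 + 10 + 15 - 50}\right) = - 3 \left(7 + \frac{1}{-28}\right) = - 3 \left(7 - \frac{1}{28}\right) = \left(-3\right) \frac{195}{28} = - \frac{585}{28}$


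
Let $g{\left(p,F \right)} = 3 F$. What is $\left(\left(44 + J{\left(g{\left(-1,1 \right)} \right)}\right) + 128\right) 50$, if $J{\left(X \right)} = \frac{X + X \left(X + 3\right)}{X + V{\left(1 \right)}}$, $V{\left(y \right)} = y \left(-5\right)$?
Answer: $8075$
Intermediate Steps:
$V{\left(y \right)} = - 5 y$
$J{\left(X \right)} = \frac{X + X \left(3 + X\right)}{-5 + X}$ ($J{\left(X \right)} = \frac{X + X \left(X + 3\right)}{X - 5} = \frac{X + X \left(3 + X\right)}{X - 5} = \frac{X + X \left(3 + X\right)}{-5 + X}$)
$\left(\left(44 + J{\left(g{\left(-1,1 \right)} \right)}\right) + 128\right) 50 = \left(\left(44 + \frac{3 \cdot 1 \left(4 + 3 \cdot 1\right)}{-5 + 3 \cdot 1}\right) + 128\right) 50 = \left(\left(44 + \frac{3 \left(4 + 3\right)}{-5 + 3}\right) + 128\right) 50 = \left(\left(44 + 3 \frac{1}{-2} \cdot 7\right) + 128\right) 50 = \left(\left(44 + 3 \left(- \frac{1}{2}\right) 7\right) + 128\right) 50 = \left(\left(44 - \frac{21}{2}\right) + 128\right) 50 = \left(\frac{67}{2} + 128\right) 50 = \frac{323}{2} \cdot 50 = 8075$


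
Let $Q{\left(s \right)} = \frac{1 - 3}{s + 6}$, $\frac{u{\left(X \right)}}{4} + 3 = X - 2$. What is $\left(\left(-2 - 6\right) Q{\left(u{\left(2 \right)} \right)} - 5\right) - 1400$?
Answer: $- \frac{4223}{3} \approx -1407.7$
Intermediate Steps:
$u{\left(X \right)} = -20 + 4 X$ ($u{\left(X \right)} = -12 + 4 \left(X - 2\right) = -12 + 4 \left(-2 + X\right) = -12 + \left(-8 + 4 X\right) = -20 + 4 X$)
$Q{\left(s \right)} = - \frac{2}{6 + s}$
$\left(\left(-2 - 6\right) Q{\left(u{\left(2 \right)} \right)} - 5\right) - 1400 = \left(\left(-2 - 6\right) \left(- \frac{2}{6 + \left(-20 + 4 \cdot 2\right)}\right) - 5\right) - 1400 = \left(\left(-2 - 6\right) \left(- \frac{2}{6 + \left(-20 + 8\right)}\right) - 5\right) - 1400 = \left(- 8 \left(- \frac{2}{6 - 12}\right) - 5\right) - 1400 = \left(- 8 \left(- \frac{2}{-6}\right) - 5\right) - 1400 = \left(- 8 \left(\left(-2\right) \left(- \frac{1}{6}\right)\right) - 5\right) - 1400 = \left(\left(-8\right) \frac{1}{3} - 5\right) - 1400 = \left(- \frac{8}{3} - 5\right) - 1400 = - \frac{23}{3} - 1400 = - \frac{4223}{3}$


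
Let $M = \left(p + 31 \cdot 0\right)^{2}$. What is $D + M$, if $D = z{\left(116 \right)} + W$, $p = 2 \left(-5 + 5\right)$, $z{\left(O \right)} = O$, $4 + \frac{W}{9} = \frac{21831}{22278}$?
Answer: $\frac{659573}{7426} \approx 88.819$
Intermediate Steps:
$W = - \frac{201843}{7426}$ ($W = -36 + 9 \cdot \frac{21831}{22278} = -36 + 9 \cdot 21831 \cdot \frac{1}{22278} = -36 + 9 \cdot \frac{7277}{7426} = -36 + \frac{65493}{7426} = - \frac{201843}{7426} \approx -27.181$)
$p = 0$ ($p = 2 \cdot 0 = 0$)
$M = 0$ ($M = \left(0 + 31 \cdot 0\right)^{2} = \left(0 + 0\right)^{2} = 0^{2} = 0$)
$D = \frac{659573}{7426}$ ($D = 116 - \frac{201843}{7426} = \frac{659573}{7426} \approx 88.819$)
$D + M = \frac{659573}{7426} + 0 = \frac{659573}{7426}$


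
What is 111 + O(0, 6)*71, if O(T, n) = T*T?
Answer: 111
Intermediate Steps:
O(T, n) = T²
111 + O(0, 6)*71 = 111 + 0²*71 = 111 + 0*71 = 111 + 0 = 111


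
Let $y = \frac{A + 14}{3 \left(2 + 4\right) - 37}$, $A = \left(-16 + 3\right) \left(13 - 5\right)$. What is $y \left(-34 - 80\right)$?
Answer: $-540$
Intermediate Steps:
$A = -104$ ($A = \left(-13\right) 8 = -104$)
$y = \frac{90}{19}$ ($y = \frac{-104 + 14}{3 \left(2 + 4\right) - 37} = - \frac{90}{3 \cdot 6 - 37} = - \frac{90}{18 - 37} = - \frac{90}{-19} = \left(-90\right) \left(- \frac{1}{19}\right) = \frac{90}{19} \approx 4.7368$)
$y \left(-34 - 80\right) = \frac{90 \left(-34 - 80\right)}{19} = \frac{90}{19} \left(-114\right) = -540$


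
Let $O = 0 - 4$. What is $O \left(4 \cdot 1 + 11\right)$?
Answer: $-60$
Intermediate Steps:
$O = -4$ ($O = 0 - 4 = -4$)
$O \left(4 \cdot 1 + 11\right) = - 4 \left(4 \cdot 1 + 11\right) = - 4 \left(4 + 11\right) = \left(-4\right) 15 = -60$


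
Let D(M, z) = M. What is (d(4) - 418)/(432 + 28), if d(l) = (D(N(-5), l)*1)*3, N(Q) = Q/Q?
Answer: -83/92 ≈ -0.90217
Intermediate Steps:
N(Q) = 1
d(l) = 3 (d(l) = (1*1)*3 = 1*3 = 3)
(d(4) - 418)/(432 + 28) = (3 - 418)/(432 + 28) = -415/460 = -415*1/460 = -83/92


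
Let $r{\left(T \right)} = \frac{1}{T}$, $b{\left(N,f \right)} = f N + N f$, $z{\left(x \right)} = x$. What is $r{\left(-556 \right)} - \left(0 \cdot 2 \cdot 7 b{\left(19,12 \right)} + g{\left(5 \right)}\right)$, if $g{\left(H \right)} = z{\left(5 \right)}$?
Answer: $- \frac{2781}{556} \approx -5.0018$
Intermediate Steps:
$g{\left(H \right)} = 5$
$b{\left(N,f \right)} = 2 N f$ ($b{\left(N,f \right)} = N f + N f = 2 N f$)
$r{\left(-556 \right)} - \left(0 \cdot 2 \cdot 7 b{\left(19,12 \right)} + g{\left(5 \right)}\right) = \frac{1}{-556} - \left(0 \cdot 2 \cdot 7 \cdot 2 \cdot 19 \cdot 12 + 5\right) = - \frac{1}{556} - \left(0 \cdot 7 \cdot 456 + 5\right) = - \frac{1}{556} - \left(0 \cdot 456 + 5\right) = - \frac{1}{556} - \left(0 + 5\right) = - \frac{1}{556} - 5 = - \frac{2781}{556}$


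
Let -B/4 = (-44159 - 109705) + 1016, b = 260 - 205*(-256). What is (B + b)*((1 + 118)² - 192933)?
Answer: -118728205904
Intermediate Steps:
b = 52740 (b = 260 + 52480 = 52740)
B = 611392 (B = -4*((-44159 - 109705) + 1016) = -4*(-153864 + 1016) = -4*(-152848) = 611392)
(B + b)*((1 + 118)² - 192933) = (611392 + 52740)*((1 + 118)² - 192933) = 664132*(119² - 192933) = 664132*(14161 - 192933) = 664132*(-178772) = -118728205904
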